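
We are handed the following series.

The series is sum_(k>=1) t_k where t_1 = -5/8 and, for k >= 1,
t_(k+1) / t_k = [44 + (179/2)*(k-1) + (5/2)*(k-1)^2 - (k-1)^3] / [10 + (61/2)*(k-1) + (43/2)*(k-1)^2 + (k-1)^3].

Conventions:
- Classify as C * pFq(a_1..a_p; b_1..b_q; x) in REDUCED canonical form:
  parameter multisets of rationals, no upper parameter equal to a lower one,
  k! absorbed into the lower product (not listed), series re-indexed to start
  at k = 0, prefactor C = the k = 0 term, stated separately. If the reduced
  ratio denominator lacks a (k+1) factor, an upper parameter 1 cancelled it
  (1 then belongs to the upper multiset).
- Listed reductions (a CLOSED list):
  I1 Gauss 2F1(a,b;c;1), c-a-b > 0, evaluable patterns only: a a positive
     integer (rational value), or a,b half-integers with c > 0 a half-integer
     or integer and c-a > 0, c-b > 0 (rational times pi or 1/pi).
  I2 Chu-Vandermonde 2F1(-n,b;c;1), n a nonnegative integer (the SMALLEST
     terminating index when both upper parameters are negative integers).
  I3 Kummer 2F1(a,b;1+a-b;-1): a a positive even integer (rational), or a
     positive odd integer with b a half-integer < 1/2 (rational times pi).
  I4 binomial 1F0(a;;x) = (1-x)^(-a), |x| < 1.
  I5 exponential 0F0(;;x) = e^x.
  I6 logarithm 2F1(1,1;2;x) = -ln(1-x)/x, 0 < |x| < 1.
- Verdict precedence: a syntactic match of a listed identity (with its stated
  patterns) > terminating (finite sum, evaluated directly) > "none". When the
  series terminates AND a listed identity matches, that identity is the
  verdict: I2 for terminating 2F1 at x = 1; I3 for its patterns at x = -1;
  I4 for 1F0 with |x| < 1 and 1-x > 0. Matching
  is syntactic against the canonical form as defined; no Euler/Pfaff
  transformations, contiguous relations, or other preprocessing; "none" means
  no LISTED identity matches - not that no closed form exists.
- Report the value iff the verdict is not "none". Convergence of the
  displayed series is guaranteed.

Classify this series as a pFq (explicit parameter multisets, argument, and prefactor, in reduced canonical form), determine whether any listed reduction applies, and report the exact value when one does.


At argument -1: a 2F1 with upper {-11, 8}, lower {20}, scaled by C = -5/8. Verdict: the Kummer evaluation I3 matches (x = -1; c = 20 equals 1+a-b for upper {-11, 8}: listed pattern). Sum: -969/28.

Key step: x = (-1) and the expanded ratio factors over Q; C = -5/8, x = -1, roots give parameters.
Term ratio: r(k) = (-1) * (k-11) (k+8) / [(k+20) (k+1)] ; factor over Q: parameters, x = (-1), and C = -5/8.


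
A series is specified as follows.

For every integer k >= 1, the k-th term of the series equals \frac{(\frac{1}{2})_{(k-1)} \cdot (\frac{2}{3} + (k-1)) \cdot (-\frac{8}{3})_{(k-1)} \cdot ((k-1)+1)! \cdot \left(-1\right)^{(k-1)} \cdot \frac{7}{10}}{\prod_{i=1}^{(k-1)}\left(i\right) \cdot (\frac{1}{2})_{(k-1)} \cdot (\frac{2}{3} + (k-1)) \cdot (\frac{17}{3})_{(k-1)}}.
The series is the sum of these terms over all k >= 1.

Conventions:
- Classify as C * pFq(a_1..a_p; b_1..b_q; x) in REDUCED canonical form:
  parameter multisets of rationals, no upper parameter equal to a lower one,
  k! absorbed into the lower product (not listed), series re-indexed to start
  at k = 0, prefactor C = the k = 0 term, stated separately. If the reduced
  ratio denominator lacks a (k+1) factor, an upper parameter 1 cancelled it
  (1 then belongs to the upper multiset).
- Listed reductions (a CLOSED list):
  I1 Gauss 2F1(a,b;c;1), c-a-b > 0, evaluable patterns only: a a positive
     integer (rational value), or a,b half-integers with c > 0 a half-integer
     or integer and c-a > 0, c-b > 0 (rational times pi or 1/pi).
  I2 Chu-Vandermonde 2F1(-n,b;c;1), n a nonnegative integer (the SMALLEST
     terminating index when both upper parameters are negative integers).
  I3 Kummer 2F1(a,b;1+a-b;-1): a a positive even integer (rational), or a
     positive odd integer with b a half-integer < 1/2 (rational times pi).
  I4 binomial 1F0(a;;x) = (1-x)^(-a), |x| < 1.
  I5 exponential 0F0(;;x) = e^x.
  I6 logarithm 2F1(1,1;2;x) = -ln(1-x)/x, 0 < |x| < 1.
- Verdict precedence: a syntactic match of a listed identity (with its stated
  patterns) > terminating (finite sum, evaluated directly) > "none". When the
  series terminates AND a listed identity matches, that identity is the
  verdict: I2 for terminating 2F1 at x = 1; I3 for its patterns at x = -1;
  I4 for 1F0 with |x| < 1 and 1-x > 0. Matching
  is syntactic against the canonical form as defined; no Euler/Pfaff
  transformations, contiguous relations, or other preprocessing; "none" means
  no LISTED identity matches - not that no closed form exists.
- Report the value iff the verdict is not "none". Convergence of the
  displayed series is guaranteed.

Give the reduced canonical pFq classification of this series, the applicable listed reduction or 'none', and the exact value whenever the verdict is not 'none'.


Key observation: x = -1 and the parameter 1/2 appears in both the upper and lower lists and cancels (alongside the other common factor).
Consecutive-term ratio: r(k) = -1 * (k-\frac{8}{3}) (k+2) / [(k+\frac{17}{3}) (k+1)] - rational in k, leading ratio -1; with t_0 = \frac{7}{10}, classification follows.

With C = \frac{7}{10}: the canonical form is 2F1(-\frac{8}{3}, 2; \frac{17}{3}; -1). Verdict: Kummer (I3) matches (x = -1; c = \frac{17}{3} equals 1+a-b for upper {-\frac{8}{3}, 2}: listed pattern). Its exact value is \frac{49}{30}.


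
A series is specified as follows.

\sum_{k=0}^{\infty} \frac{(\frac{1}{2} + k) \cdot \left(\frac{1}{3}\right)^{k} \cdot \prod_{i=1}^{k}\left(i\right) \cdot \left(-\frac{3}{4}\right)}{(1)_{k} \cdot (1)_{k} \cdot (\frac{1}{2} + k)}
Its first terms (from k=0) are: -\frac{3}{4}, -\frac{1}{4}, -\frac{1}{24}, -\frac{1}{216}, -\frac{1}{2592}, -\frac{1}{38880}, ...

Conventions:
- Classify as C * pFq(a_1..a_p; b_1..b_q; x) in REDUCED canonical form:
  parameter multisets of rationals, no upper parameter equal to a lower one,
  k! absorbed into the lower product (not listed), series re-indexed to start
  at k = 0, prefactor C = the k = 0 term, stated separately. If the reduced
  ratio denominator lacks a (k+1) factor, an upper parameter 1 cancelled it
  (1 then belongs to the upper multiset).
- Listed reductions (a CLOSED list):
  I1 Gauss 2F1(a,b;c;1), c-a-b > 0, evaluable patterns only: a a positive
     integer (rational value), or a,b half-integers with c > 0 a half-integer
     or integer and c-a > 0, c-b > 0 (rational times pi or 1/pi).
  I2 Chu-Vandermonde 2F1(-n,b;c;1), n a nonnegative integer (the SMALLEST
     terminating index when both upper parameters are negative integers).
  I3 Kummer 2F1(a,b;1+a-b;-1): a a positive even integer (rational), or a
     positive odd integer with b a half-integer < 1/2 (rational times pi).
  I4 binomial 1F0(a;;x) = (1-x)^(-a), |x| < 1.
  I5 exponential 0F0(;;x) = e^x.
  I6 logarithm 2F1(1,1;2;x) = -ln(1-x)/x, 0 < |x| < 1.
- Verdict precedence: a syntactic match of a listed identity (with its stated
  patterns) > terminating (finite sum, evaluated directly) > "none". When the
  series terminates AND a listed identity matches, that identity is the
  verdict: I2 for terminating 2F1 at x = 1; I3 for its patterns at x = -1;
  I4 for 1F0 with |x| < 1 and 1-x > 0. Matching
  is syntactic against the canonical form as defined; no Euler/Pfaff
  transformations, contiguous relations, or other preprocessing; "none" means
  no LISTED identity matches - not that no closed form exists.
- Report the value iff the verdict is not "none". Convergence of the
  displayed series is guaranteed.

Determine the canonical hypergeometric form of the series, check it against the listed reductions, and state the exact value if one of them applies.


Reduced: x = \frac{1}{3}, 0F0, upper = {-}, lower = {-}, C = -\frac{3}{4}. Verdict at x = \frac{1}{3}: exponential (I5) matches (the 0F0 exponential series at x = \frac{1}{3}). Value: \left(-\frac{3}{4}\right) \cdot e^{\frac{1}{3}}.

Key observation: t_0 being -\frac{3}{4}, the parameter 1 appears in both the upper and lower lists and cancels (alongside the other common factor).
Adjacent-term ratio: r(k) = \frac{1}{3} * 1 / [(k+1)] - rational in k. x = \frac{1}{3}; t_0 = -\frac{3}{4}; negate the roots.


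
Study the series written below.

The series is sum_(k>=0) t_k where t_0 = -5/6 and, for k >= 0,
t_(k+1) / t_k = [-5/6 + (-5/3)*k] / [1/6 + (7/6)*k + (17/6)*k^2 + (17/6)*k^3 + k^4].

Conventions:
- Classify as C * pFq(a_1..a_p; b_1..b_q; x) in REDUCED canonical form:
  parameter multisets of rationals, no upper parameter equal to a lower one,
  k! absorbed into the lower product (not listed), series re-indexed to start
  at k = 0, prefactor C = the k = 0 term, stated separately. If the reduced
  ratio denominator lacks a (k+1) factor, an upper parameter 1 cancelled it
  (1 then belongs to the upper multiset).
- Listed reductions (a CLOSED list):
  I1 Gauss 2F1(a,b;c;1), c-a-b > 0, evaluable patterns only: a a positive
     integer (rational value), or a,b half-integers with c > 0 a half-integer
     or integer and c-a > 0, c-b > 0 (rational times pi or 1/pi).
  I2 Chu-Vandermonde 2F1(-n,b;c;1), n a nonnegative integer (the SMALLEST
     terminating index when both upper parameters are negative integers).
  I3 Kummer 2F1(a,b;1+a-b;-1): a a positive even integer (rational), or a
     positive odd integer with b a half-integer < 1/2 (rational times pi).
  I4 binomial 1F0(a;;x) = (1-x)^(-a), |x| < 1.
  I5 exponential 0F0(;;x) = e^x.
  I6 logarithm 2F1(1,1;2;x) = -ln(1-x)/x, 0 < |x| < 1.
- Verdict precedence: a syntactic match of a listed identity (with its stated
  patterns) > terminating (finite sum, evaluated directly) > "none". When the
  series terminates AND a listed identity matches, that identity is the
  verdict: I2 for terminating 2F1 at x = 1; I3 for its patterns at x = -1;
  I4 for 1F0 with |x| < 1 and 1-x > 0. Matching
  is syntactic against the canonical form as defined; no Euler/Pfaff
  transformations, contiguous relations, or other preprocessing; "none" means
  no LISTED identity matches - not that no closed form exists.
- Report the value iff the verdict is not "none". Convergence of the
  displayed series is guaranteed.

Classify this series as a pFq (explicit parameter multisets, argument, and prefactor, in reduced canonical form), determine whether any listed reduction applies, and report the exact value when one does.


Key observation: from the first term -5/6: the ratio is unreduced: k + 1/2 divides both sides (prefactor -5/6).
Adjacent-term ratio: r(k) = (-5/3) * 1 / [(k+1/3) (k+1) (k+1)] - rational in k, leading ratio (-5/3); with t_0 = -5/6, classification follows.

Prefactor -5/6, argument -5/3: 0F2 with upper {-} over lower {1/3, 1}. Verdict: none - at argument -5/3 the multisets {-} ; {1/3, 1} match no listed identity.


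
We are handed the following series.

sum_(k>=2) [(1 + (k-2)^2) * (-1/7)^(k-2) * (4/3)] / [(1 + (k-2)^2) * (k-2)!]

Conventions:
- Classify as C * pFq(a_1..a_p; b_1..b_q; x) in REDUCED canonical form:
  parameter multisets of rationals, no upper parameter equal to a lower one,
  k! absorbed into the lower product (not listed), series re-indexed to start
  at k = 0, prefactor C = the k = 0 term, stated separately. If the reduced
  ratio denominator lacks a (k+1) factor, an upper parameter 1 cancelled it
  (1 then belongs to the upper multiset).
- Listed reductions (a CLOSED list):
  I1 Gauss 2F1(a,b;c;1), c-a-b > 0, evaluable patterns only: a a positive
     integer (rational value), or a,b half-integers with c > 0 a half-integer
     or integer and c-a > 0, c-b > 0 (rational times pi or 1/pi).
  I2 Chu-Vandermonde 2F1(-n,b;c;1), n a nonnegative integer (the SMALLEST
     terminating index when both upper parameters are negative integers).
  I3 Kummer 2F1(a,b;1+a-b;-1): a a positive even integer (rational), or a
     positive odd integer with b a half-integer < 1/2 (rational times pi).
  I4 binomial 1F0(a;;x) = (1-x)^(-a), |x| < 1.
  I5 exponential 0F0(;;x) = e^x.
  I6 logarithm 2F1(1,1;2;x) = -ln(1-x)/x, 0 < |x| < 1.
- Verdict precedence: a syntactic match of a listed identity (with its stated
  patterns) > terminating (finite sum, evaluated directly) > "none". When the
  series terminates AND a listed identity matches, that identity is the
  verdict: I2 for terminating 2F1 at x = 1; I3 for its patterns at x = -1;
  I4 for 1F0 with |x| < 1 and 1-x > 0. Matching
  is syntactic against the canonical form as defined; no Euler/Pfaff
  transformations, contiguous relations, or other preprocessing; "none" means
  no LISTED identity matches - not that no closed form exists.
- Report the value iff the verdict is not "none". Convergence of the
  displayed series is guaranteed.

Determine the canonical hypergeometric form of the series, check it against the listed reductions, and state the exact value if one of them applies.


Canonical form: C = 4/3 times 0F0 with upper {-}, lower {-}, x = -1/7. Verdict at x = -1/7: the I5 exponential reduction matches (the 0F0 exponential series at x = -1/7). Its exact value is (4/3) * e^(-1/7).

First insight: t_0 = 4/3 here, and k^2 + 1 divides numerator and denominator alike; C = 4/3, x = -1/7 after cancelling.
Ratio: r(k) = (-1/7) * 1 / [(k+1)] ; factor over Q: parameters, x = (-1/7), and C = 4/3.


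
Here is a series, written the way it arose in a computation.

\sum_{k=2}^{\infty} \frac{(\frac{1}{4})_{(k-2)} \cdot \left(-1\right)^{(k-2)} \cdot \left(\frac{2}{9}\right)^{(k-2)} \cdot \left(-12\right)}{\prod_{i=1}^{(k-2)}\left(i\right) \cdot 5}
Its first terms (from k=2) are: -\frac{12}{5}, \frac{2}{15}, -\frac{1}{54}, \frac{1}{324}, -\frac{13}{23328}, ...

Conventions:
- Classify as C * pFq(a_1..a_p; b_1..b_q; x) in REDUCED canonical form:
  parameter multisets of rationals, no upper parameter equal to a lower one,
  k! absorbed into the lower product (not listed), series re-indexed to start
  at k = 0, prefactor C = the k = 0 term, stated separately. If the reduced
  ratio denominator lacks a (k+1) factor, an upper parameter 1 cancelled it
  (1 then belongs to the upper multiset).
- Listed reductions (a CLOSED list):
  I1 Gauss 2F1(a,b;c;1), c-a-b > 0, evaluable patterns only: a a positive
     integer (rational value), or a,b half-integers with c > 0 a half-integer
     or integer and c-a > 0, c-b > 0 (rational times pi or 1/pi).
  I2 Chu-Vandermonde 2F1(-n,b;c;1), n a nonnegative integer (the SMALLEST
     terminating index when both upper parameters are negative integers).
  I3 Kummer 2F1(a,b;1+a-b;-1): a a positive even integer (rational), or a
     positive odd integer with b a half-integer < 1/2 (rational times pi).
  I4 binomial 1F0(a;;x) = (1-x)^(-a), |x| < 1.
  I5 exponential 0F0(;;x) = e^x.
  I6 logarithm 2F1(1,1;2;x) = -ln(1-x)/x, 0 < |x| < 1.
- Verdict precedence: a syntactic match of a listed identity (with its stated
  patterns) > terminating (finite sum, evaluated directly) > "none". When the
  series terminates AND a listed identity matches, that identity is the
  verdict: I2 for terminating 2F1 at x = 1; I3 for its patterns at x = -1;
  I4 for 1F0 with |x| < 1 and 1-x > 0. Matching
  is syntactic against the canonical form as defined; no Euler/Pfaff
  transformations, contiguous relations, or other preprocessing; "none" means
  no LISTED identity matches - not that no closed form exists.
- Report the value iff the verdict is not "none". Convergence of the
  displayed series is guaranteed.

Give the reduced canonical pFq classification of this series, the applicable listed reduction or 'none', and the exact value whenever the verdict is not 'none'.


Prefactor -\frac{12}{5}, argument -\frac{2}{9}: 1F0 with upper {\frac{1}{4}} over lower {-}. Verdict: binomial (I4) matches (the 1F0 binomial series: exponent -1/4, x = -\frac{2}{9}). Hence: \left(-\frac{12}{5}\right) \cdot \left(\frac{11}{9}\right)^{-\frac{1}{4}}.

Key step: with t_0 = -\frac{12}{5}, the constant factors (C = -12/5) combine into one prefactor.
Adjacent-term ratio: r(k) = -\frac{2}{9} * (k+\frac{1}{4}) / [(k+1)] - rational in k, leading ratio -\frac{2}{9}; with t_0 = -\frac{12}{5}, classification follows.


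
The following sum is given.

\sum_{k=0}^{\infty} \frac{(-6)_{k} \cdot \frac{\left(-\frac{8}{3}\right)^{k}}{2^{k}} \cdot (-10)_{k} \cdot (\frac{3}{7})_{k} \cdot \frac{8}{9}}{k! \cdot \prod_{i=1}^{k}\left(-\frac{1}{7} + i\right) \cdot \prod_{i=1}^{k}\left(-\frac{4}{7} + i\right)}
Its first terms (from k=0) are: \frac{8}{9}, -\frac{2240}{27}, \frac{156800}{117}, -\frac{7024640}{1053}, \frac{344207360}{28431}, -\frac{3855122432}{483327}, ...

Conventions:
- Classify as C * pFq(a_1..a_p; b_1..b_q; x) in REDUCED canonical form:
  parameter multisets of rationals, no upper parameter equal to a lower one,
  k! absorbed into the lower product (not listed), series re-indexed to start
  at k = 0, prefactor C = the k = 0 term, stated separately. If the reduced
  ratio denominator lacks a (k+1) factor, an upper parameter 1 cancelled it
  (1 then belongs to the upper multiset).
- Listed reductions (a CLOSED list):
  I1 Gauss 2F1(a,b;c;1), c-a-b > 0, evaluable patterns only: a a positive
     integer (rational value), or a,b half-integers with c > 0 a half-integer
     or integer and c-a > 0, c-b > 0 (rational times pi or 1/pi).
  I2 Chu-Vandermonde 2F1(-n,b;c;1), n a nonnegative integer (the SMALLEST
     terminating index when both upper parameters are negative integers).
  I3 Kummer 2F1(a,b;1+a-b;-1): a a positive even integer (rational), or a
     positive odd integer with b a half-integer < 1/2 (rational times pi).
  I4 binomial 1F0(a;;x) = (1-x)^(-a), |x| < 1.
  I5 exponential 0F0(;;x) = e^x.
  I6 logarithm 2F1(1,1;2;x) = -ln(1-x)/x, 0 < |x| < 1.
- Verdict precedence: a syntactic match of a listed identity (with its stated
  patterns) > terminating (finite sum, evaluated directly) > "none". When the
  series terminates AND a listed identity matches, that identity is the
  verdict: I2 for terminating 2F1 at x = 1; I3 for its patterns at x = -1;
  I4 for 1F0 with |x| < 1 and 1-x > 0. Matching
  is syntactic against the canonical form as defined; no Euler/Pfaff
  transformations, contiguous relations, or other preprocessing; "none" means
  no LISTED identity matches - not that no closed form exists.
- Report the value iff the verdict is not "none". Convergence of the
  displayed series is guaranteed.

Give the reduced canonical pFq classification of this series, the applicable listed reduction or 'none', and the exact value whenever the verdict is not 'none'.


Classification (C = \frac{8}{9}): 2F1 with upper {-10, -6}, lower {\frac{6}{7}}, argument x = -\frac{4}{3}. Verdict: terminating - upper -6 stops the sum at k = 6; the 7 terms are added exactly. Value: \frac{41139496568}{178347663}.

Key step: x = -\frac{4}{3} and the lower running product (C = 8/9) is a rising factorial.
Adjacent-term ratio: r(k) = -\frac{4}{3} * (k-10) (k-6) / [(k+\frac{6}{7}) (k+1)] - rational in k. x = -\frac{4}{3}; t_0 = \frac{8}{9}; negate the roots.


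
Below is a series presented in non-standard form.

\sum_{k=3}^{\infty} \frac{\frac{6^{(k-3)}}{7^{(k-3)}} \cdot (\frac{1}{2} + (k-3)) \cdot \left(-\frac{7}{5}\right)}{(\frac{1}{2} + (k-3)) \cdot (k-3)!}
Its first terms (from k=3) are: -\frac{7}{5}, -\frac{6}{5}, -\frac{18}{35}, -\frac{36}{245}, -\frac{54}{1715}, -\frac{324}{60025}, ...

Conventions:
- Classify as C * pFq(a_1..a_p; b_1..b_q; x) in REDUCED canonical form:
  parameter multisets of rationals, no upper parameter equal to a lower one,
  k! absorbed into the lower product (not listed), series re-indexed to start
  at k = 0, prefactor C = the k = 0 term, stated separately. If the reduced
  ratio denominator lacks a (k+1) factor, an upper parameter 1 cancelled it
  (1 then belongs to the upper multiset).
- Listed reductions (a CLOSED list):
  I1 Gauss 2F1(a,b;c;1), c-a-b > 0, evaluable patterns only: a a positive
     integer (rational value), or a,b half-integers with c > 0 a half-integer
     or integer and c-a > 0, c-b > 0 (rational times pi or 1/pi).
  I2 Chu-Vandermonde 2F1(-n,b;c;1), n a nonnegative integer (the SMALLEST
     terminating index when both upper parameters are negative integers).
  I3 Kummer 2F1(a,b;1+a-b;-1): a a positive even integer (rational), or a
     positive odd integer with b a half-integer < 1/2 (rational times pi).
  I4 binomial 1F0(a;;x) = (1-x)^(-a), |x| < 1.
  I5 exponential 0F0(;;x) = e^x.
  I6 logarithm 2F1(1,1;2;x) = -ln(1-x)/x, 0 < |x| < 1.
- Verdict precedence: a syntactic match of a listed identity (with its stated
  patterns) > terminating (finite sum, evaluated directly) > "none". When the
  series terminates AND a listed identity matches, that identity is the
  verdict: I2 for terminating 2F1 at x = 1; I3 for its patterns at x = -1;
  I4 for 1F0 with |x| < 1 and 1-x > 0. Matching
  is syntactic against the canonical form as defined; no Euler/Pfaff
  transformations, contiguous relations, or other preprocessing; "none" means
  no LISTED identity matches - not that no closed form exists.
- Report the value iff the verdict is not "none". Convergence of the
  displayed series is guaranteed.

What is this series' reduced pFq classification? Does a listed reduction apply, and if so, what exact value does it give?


At argument \frac{6}{7}: a 0F0 with upper {-}, lower {-}, scaled by C = -\frac{7}{5}. Verdict: the exponential series (I5) fires (the 0F0 exponential series at x = \frac{6}{7}). Exact value: \left(-\frac{7}{5}\right) \cdot e^{\frac{6}{7}}.

Structural cue: from the first term -\frac{7}{5}: the two geometric factors (C = -7/5, x = 6/7) combine into one argument.
Term ratio: r(k) = \frac{6}{7} * 1 / [(k+1)] - rational in k. x = \frac{6}{7}; t_0 = -\frac{7}{5}; negate the roots.


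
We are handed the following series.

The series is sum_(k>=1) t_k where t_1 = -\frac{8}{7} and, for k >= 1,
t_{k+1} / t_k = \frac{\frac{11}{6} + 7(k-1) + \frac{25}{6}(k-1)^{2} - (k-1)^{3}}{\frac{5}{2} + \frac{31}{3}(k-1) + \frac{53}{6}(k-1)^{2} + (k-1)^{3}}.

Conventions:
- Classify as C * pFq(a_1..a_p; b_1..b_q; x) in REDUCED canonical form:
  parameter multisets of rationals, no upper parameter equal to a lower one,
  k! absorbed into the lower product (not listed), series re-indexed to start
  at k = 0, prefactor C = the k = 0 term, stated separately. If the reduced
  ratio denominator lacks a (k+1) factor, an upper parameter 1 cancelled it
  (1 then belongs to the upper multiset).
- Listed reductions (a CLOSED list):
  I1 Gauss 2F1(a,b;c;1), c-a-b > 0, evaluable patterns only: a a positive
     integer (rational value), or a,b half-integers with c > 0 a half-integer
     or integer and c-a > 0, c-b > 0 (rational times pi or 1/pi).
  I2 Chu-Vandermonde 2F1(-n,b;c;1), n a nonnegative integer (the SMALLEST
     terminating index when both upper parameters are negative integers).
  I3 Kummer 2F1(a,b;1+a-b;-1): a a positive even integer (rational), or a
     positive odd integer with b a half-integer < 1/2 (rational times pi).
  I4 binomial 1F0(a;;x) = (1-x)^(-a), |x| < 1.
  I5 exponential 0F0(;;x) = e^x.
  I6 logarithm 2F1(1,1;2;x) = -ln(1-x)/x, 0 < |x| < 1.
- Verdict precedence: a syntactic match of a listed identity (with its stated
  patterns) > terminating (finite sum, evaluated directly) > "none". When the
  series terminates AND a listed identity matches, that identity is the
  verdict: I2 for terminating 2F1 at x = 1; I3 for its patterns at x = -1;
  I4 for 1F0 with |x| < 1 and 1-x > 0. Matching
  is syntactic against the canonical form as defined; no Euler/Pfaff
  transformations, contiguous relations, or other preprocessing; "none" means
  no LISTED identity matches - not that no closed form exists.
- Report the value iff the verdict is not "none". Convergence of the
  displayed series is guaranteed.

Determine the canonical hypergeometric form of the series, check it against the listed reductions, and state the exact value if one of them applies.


This is -\frac{8}{7} * 2F1(-\frac{11}{2}, 1; \frac{15}{2}; -1) in reduced canonical form. Verdict: the Kummer evaluation I3 applies (x = -1; c = \frac{15}{2} equals 1+a-b for upper {-\frac{11}{2}, 1}: listed pattern). Exact value: \left(-\frac{429}{512}\right) \cdot \pi.

Key observation: with t_0 = -\frac{8}{7}, the expanded ratio factors over Q; prefactor -8/7, roots give parameters.
Consecutive-term ratio: r(k) = -1 * (k-\frac{11}{2}) (k+1) / [(k+\frac{15}{2}) (k+1)] ; factor over Q: parameters, x = -1, and C = -\frac{8}{7}.


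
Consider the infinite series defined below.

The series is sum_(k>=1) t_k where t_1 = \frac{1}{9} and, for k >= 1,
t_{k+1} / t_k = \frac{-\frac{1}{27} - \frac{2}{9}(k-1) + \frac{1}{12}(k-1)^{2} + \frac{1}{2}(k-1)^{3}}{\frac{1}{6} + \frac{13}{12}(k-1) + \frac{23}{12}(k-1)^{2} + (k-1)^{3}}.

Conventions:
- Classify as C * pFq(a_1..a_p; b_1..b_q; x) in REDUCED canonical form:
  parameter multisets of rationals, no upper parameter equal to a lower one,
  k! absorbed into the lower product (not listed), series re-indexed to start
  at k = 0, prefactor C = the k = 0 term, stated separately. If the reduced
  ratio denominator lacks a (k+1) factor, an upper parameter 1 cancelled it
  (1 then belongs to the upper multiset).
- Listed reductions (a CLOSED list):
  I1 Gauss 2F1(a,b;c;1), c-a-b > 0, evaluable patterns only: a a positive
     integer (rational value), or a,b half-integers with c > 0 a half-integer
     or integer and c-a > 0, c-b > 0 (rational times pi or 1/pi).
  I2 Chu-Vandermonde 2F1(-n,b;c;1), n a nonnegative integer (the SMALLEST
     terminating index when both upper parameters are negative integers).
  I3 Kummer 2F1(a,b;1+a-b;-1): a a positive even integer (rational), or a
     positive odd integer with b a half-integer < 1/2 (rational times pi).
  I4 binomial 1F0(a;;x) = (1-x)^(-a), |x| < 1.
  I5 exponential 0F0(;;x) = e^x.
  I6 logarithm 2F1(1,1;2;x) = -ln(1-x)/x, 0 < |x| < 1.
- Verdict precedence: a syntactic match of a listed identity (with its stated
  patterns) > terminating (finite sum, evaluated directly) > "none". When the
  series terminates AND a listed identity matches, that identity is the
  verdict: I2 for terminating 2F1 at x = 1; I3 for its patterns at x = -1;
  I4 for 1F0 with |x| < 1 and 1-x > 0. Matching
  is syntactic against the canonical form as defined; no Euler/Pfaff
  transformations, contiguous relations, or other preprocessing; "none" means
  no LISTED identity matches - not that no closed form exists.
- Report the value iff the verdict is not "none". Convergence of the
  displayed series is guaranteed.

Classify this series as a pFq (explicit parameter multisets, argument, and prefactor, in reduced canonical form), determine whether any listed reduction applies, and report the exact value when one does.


Key step: with t_0 = \frac{1}{9}, cancel k + 2/3 from the displayed ratio first; then prefactor 1/9.
Adjacent-term ratio: r(k) = \frac{1}{2} * (k-\frac{2}{3}) (k+\frac{1}{6}) / [(k+\frac{1}{4}) (k+1)] - rational; roots negated = parameters, x = \frac{1}{2}, C = \frac{1}{9}.

x = \frac{1}{2} here; the reduced form reads 2F1, upper {-\frac{2}{3}, \frac{1}{6}}, lower {\frac{1}{4}}, C = \frac{1}{9}. Verdict: none. A 2F1 with upper {-\frac{2}{3}, \frac{1}{6}} fits none of I1-I6 at x = \frac{1}{2}; the sum runs forever.


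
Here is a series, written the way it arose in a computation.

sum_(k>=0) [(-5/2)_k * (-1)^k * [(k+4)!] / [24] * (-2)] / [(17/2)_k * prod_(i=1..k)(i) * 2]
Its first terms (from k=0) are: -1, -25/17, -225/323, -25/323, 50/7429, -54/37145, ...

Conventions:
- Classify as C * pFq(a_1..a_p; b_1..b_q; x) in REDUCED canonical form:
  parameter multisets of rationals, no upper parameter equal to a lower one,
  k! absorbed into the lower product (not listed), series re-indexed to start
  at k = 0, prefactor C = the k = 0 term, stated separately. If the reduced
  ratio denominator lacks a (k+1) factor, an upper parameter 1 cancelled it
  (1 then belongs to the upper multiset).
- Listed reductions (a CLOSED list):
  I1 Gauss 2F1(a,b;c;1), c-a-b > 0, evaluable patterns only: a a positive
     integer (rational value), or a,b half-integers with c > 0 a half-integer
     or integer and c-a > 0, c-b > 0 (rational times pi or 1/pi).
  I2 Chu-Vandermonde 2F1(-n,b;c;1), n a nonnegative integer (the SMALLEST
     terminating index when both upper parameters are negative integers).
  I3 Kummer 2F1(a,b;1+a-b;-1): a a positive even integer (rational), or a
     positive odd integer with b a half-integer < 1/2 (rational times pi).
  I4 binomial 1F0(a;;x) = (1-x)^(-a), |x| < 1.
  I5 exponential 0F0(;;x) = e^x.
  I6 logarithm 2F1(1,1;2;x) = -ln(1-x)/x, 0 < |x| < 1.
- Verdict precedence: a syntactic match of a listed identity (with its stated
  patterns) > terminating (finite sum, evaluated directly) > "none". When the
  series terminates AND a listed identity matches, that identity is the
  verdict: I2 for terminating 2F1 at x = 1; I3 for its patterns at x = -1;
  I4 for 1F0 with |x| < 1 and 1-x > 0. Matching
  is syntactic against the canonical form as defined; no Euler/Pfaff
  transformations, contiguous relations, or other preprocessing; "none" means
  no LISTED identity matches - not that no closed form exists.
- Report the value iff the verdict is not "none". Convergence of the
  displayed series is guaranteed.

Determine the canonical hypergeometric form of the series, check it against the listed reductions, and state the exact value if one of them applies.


At argument -1: a 2F1 with upper {-5/2, 5}, lower {17/2}, scaled by C = -1. Verdict: Kummer's theorem (I3) applies (x = -1; c = 17/2 equals 1+a-b for upper {-5/2, 5}: listed pattern). Its exact value is (-135135/131072) * pi.

Structural cue: t_0 = -1 here, and the constant factors (prefactor -1) combine into one prefactor.
Term ratio: r(k) = (-1) * (k-5/2) (k+5) / [(k+17/2) (k+1)] - rational in k, leading ratio (-1); with t_0 = -1, classification follows.


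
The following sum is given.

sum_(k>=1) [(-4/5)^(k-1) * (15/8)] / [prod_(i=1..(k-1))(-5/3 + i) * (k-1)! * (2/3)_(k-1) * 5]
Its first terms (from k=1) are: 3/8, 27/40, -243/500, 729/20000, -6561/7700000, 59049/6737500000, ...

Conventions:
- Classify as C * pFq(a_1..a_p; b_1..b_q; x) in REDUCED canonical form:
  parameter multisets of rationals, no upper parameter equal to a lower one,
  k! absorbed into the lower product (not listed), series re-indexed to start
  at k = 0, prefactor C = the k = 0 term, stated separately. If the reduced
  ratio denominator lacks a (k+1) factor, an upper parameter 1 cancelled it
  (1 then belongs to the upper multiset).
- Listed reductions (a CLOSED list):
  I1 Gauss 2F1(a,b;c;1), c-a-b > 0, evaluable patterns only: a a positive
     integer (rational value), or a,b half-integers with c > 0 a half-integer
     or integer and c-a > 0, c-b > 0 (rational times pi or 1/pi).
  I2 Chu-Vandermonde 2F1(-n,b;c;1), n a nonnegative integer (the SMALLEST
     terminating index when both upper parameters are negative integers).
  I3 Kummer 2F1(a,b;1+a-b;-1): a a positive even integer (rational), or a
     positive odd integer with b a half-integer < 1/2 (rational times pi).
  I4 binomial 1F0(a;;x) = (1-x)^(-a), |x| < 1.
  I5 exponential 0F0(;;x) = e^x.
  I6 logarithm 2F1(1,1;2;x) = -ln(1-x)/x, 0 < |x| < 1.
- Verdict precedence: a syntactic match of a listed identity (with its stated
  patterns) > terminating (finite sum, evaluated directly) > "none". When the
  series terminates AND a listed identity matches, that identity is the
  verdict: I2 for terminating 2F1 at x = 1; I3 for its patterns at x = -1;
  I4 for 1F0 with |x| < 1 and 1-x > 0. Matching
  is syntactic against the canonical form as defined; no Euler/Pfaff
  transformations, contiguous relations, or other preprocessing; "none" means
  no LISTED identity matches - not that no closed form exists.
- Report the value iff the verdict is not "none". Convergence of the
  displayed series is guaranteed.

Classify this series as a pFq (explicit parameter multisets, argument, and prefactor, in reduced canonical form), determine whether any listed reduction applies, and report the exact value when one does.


This is 3/8 * 0F2(-; -2/3, 2/3; -4/5) in reduced canonical form. Verdict: none. Every listed pattern misses the 0F2 form at -4/5, upper {-}.

The tell: with t_0 = 3/8, the lower running product (prefactor 3/8) is a rising factorial.
Term ratio: r(k) = (-4/5) * 1 / [(k-2/3) (k+2/3) (k+1)] ; factor over Q: parameters, x = (-4/5), and C = 3/8.


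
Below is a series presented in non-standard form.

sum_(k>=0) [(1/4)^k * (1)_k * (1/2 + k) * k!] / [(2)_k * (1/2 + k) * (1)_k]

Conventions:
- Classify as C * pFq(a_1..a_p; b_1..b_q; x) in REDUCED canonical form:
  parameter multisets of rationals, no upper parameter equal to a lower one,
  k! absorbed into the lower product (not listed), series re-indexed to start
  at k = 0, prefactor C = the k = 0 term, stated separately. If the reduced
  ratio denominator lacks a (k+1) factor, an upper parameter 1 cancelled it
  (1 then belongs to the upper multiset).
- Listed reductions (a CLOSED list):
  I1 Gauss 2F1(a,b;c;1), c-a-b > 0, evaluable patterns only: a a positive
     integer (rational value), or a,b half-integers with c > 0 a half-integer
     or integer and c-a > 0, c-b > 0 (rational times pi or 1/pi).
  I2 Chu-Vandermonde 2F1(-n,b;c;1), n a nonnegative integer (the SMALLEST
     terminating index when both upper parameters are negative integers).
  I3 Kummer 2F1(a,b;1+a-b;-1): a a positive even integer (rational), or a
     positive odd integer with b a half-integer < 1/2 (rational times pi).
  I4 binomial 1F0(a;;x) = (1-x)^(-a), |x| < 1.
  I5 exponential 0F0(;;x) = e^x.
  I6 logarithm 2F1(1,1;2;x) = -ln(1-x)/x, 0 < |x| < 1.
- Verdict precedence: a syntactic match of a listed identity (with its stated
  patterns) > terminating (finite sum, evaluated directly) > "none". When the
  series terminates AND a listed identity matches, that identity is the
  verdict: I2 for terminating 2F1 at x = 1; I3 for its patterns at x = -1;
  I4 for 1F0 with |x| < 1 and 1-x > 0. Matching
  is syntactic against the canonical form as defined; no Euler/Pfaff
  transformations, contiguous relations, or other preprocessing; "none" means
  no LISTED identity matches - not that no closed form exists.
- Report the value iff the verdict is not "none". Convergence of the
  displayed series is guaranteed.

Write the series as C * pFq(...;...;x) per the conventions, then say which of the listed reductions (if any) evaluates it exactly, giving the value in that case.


Classification (C = 1): 2F1 with upper {1, 1}, lower {2}, argument x = 1/4. Verdict: this is logarithm (I6) (the logarithm: parameters (1,1;2), x = 1/4). Exact value: (-4) * ln(3/4).

Key observation: from the first term 1: k + 1/2 divides numerator and denominator alike; C = 1 after cancelling.
Adjacent-term ratio: r(k) = (1/4) * (k+1) (k+1) / [(k+2) (k+1)] - rational in k. x = (1/4); t_0 = 1; negate the roots.


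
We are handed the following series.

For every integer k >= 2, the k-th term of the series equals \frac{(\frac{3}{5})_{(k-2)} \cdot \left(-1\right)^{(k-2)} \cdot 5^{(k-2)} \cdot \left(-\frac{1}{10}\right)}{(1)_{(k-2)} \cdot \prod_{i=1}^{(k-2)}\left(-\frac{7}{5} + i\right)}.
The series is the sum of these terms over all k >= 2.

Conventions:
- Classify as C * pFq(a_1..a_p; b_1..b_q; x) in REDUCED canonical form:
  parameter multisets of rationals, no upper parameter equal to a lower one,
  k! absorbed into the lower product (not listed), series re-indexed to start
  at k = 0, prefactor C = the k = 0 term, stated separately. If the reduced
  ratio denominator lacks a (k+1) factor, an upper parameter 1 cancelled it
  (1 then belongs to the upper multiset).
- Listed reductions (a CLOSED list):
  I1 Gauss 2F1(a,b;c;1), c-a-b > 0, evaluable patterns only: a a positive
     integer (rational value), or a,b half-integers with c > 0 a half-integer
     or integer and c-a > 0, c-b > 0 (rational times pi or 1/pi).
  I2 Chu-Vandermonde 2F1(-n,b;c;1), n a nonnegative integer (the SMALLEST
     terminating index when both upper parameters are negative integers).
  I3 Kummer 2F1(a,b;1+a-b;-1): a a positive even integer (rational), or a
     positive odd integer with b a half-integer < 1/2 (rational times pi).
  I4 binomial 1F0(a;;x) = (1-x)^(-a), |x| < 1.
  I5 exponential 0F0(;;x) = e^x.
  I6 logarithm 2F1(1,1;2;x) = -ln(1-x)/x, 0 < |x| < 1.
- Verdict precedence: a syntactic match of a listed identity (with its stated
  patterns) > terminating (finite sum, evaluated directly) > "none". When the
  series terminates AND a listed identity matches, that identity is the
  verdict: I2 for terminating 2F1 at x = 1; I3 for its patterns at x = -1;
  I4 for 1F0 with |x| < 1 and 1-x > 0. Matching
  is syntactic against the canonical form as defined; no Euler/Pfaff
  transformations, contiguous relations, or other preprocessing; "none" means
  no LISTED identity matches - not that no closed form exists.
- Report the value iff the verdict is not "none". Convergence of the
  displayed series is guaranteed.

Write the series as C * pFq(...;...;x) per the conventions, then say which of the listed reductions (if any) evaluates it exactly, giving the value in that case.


This is -\frac{1}{10} * 1F1(\frac{3}{5}; -\frac{2}{5}; -5) in reduced canonical form. Verdict: no listed reduction: x = -5 and upper {\frac{3}{5}} fail every I1-I6 pattern.

Key observation: t_0 being -\frac{1}{10}, the lower running product (C = -1/10, x = -5) is a rising factorial.
Consecutive-term ratio: r(k) = -5 * (k+\frac{3}{5}) / [(k-\frac{2}{5}) (k+1)] ; factor over Q: parameters, x = -5, and C = -\frac{1}{10}.


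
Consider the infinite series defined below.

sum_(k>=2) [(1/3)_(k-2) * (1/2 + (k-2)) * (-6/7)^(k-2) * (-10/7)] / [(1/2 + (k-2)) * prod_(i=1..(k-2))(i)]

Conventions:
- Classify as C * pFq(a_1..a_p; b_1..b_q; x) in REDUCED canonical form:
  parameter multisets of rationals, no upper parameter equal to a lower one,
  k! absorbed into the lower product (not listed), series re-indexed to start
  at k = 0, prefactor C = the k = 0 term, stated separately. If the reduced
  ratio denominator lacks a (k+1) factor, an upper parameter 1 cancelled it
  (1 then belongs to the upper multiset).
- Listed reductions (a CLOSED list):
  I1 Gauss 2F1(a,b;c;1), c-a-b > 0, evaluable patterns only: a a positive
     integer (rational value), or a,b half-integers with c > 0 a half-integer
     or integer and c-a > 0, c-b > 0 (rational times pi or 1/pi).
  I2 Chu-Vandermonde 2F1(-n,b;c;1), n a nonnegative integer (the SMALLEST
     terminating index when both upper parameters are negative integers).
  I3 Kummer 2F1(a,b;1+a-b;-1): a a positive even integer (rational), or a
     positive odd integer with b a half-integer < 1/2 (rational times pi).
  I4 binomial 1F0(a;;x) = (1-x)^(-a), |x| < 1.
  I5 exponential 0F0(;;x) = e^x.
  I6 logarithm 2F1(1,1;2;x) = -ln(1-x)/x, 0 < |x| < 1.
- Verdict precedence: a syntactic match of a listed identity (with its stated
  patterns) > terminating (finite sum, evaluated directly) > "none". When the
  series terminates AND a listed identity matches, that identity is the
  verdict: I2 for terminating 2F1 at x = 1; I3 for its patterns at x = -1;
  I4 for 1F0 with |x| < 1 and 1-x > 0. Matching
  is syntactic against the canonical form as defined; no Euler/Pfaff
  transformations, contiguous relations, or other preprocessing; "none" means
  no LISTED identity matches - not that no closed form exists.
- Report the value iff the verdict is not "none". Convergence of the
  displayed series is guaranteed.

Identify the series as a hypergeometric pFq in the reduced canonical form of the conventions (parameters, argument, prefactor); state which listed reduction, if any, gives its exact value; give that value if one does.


Prefactor -10/7, argument -6/7: 1F0 with upper {1/3} over lower {-}. Verdict (x = -6/7): the I4 binomial reduction applies (the 1F0 binomial series: exponent -1/3, x = -6/7). Hence: (-10/7) * (13/7)^(-1/3).

Key observation: t_0 being -10/7, the product of the first k integers (C = -10/7) is k!.
Ratio: r(k) = (-6/7) * (k+1/3) / [(k+1)] - rational in k, leading ratio (-6/7); with t_0 = -10/7, classification follows.


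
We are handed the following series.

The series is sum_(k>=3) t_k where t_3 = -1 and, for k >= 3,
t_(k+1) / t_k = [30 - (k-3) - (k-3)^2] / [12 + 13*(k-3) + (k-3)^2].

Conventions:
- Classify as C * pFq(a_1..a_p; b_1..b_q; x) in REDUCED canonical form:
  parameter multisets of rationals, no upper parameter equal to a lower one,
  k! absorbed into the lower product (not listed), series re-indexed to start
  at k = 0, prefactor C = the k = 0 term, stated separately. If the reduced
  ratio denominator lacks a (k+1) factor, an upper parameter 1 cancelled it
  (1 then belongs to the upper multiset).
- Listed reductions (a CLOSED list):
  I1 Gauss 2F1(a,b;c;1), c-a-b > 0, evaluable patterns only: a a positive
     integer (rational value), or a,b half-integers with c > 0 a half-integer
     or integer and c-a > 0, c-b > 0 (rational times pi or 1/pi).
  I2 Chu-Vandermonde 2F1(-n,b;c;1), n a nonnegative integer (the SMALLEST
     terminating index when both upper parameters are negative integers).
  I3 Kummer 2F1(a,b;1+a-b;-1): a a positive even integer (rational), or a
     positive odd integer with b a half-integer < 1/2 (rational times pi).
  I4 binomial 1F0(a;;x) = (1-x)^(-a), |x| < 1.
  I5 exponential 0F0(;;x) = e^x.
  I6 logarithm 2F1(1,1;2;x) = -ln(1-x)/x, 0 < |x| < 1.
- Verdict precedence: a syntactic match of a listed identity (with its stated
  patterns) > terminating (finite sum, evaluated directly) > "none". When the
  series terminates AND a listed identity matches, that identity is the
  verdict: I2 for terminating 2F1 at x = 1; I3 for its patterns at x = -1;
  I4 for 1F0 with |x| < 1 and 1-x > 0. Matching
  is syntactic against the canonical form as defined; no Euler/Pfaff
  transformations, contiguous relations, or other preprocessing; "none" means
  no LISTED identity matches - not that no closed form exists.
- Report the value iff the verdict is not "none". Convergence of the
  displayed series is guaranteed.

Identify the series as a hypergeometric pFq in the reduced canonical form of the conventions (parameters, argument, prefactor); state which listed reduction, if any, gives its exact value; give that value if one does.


Prefactor -1, argument -1: 2F1 with upper {-5, 6} over lower {12}. Verdict at x = -1: Kummer (I3) matches (x = -1; c = 12 equals 1+a-b for upper {-5, 6}: listed pattern). Sum: -33/4.

Key step: x = (-1) and roots of the ratio polynomials (C = -1, x = -1) are the negated parameters.
Term ratio: r(k) = (-1) * (k-5) (k+6) / [(k+12) (k+1)] ; factor over Q: parameters, x = (-1), and C = -1.
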